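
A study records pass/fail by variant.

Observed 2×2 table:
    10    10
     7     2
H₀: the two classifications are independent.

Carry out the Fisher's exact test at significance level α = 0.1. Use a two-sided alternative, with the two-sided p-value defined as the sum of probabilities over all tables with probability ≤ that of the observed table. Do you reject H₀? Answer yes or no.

Margins: r₁=20, r₂=9, c₁=17, c₂=12, n=29
p_obs = C(20,10)·C(9,7)/C(29,17); sum pmf over tables with pmf ≤ p_obs
p-value (two-sided) = 0.23408
At α=0.1: p ≥ α → fail to reject H₀

reject H₀: no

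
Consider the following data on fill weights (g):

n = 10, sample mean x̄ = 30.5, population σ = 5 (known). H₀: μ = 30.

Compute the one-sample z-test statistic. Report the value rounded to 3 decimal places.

test statistic = 0.316

SE = σ/√n = 5/√10 = 1.5811
z = (x̄−μ₀)/SE = (30.5−30)/1.5811 = 0.3162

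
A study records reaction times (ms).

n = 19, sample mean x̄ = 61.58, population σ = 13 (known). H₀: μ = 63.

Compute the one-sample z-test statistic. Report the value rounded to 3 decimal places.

test statistic = -0.476

SE = σ/√n = 13/√19 = 2.9824
z = (x̄−μ₀)/SE = (61.58−63)/2.9824 = -0.4761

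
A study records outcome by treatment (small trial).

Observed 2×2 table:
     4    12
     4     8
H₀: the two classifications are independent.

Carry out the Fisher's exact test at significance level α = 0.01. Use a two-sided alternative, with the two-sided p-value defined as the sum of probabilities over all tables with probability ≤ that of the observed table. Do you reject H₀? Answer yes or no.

Margins: r₁=16, r₂=12, c₁=8, c₂=20, n=28
p_obs = C(16,4)·C(12,4)/C(28,8); sum pmf over tables with pmf ≤ p_obs
p-value (two-sided) = 0.69082
At α=0.01: p ≥ α → fail to reject H₀

reject H₀: no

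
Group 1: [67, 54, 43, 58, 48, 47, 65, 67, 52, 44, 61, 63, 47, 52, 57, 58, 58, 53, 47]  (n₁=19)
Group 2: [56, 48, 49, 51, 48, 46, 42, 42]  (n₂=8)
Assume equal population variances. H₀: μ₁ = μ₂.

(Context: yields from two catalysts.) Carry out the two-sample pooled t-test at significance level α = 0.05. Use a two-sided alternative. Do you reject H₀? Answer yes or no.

reject H₀: yes

x̄₁=54.789, s₁=7.627, n₁=19
x̄₂=47.750, s₂=4.621, n₂=8
s_p² = [18·7.627² + 7·4.621²]/25 = 47.8663
SE = √(s_p²·(1/19+1/8)) = 2.9159
t = (54.789−47.750)/2.9159 = 2.4142
df = 25
p-value (two-sided) = 0.02342
At α=0.05: p < α → reject H₀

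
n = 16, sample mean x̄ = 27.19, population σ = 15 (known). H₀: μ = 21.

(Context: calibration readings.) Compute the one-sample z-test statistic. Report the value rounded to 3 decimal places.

SE = σ/√n = 15/√16 = 3.7500
z = (x̄−μ₀)/SE = (27.19−21)/3.7500 = 1.6507

test statistic = 1.651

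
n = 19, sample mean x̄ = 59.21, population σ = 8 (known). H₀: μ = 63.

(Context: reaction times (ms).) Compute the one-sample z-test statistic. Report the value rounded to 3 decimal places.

test statistic = -2.065

SE = σ/√n = 8/√19 = 1.8353
z = (x̄−μ₀)/SE = (59.21−63)/1.8353 = -2.0650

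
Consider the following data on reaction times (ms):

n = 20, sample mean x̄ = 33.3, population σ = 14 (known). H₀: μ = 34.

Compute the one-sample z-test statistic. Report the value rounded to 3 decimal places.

SE = σ/√n = 14/√20 = 3.1305
z = (x̄−μ₀)/SE = (33.3−34)/3.1305 = -0.2236

test statistic = -0.224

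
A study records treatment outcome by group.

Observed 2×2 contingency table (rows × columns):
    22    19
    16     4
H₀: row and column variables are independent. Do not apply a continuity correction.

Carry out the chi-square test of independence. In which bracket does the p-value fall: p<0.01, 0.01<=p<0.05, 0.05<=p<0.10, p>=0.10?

p-value bracket: 0.01<=p<0.05

Row totals [41, 20], col totals [38, 23], n=61
χ² = (22−25.54)²/25.54 + (19−15.46)²/15.46 + (16−12.46)²/12.46 + (4−7.54)²/7.54 = 3.9711
df = 1
p-value (upper-tail) = 0.04629
→ bracket: 0.01<=p<0.05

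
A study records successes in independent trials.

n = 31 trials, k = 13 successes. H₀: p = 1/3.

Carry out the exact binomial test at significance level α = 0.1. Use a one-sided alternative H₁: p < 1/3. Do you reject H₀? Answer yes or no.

Exact binomial: n=31, k=13, p₀=1/3=0.3333
P(X≤13) from Σ C(n,i)·p₀^i·(1−p₀)^(n−i)
p-value (one-sided, H₁ less) = 0.88482
At α=0.1: p ≥ α → fail to reject H₀

reject H₀: no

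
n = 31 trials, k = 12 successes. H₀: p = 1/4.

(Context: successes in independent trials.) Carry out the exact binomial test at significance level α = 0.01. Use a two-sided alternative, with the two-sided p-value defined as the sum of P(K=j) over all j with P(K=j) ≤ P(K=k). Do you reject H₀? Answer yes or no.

reject H₀: no

Exact binomial: n=31, k=12, p₀=1/4=0.2500
P(X=j) = C(n,j)·p₀^j·(1−p₀)^(n−j); p = Σ P(X=j) over j with P(X=j) ≤ P(X=12)
p-value (two-sided) = 0.09516
At α=0.01: p ≥ α → fail to reject H₀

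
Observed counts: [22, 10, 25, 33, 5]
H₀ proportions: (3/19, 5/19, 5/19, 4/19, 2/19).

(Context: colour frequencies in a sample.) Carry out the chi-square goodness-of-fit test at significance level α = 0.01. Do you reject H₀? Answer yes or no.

n = 95; E_i = n·p_i = [15.00, 25.00, 25.00, 20.00, 10.00]
χ² = (22−15.00)²/15.00 + (10−25.00)²/25.00 + (25−25.00)²/25.00 + (33−20.00)²/20.00 + (5−10.00)²/10.00 = 23.2167
df = 4
p-value (upper-tail) = 0.00011
At α=0.01: p < α → reject H₀

reject H₀: yes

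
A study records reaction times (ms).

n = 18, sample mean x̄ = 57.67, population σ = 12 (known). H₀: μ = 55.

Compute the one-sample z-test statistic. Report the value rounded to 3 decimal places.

SE = σ/√n = 12/√18 = 2.8284
z = (x̄−μ₀)/SE = (57.67−55)/2.8284 = 0.9440

test statistic = 0.944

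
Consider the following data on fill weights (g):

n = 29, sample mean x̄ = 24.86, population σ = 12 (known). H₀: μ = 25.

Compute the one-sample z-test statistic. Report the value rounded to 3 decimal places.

test statistic = -0.063

SE = σ/√n = 12/√29 = 2.2283
z = (x̄−μ₀)/SE = (24.86−25)/2.2283 = -0.0628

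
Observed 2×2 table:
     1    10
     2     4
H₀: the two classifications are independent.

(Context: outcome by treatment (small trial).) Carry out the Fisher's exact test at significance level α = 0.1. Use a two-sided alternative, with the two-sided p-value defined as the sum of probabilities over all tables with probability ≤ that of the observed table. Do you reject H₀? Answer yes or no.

Margins: r₁=11, r₂=6, c₁=3, c₂=14, n=17
p_obs = C(11,1)·C(6,2)/C(17,3); sum pmf over tables with pmf ≤ p_obs
p-value (two-sided) = 0.51471
At α=0.1: p ≥ α → fail to reject H₀

reject H₀: no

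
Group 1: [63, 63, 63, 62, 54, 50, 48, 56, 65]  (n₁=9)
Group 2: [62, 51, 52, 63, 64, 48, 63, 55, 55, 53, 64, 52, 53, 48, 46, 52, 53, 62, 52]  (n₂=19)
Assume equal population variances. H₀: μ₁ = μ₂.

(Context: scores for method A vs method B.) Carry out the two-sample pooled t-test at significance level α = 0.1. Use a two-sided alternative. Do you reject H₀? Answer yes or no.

x̄₁=58.222, s₁=6.360, n₁=9
x̄₂=55.158, s₂=5.919, n₂=19
s_p² = [8·6.360² + 18·5.919²]/26 = 36.6955
SE = √(s_p²·(1/9+1/19)) = 2.4512
t = (58.222−55.158)/2.4512 = 1.2501
df = 26
p-value (two-sided) = 0.22239
At α=0.1: p ≥ α → fail to reject H₀

reject H₀: no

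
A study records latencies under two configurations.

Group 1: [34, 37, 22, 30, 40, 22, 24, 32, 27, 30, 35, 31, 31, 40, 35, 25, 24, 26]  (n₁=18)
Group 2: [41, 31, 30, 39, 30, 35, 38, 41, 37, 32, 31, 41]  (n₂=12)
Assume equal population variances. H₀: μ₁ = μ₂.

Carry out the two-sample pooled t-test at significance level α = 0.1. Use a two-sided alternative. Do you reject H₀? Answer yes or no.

reject H₀: yes

x̄₁=30.278, s₁=5.788, n₁=18
x̄₂=35.500, s₂=4.523, n₂=12
s_p² = [17·5.788² + 11·4.523²]/28 = 28.3790
SE = √(s_p²·(1/18+1/12)) = 1.9853
t = (30.278−35.500)/1.9853 = -2.6304
df = 28
p-value (two-sided) = 0.01370
At α=0.1: p < α → reject H₀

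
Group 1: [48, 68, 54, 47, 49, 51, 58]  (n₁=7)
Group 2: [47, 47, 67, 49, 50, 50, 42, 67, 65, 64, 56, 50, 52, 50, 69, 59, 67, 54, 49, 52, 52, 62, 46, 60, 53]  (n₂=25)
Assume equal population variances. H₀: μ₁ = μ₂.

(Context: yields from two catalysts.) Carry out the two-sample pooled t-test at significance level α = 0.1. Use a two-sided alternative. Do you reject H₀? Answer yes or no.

x̄₁=53.571, s₁=7.413, n₁=7
x̄₂=55.160, s₂=7.856, n₂=25
s_p² = [6·7.413² + 24·7.856²]/30 = 60.3691
SE = √(s_p²·(1/7+1/25)) = 3.3225
t = (53.571−55.160)/3.3225 = -0.4781
df = 30
p-value (two-sided) = 0.63603
At α=0.1: p ≥ α → fail to reject H₀

reject H₀: no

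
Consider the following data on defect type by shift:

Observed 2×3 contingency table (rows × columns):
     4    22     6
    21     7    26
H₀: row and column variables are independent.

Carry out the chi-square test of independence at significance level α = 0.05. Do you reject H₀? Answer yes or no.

Row totals [32, 54], col totals [25, 29, 32], n=86
χ² = (4−9.30)²/9.30 + (22−10.79)²/10.79 + (6−11.91)²/11.91 + (21−15.70)²/15.70 + (7−18.21)²/18.21 + (26−20.09)²/20.09 = 28.0247
df = 2
p-value (upper-tail) = 0.00000
At α=0.05: p < α → reject H₀

reject H₀: yes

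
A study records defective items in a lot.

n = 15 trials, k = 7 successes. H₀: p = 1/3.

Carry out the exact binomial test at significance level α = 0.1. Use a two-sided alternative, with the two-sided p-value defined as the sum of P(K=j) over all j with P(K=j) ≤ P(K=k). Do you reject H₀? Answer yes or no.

reject H₀: no

Exact binomial: n=15, k=7, p₀=1/3=0.3333
P(X=j) = C(n,j)·p₀^j·(1−p₀)^(n−j); p = Σ P(X=j) over j with P(X=j) ≤ P(X=7)
p-value (two-sided) = 0.28240
At α=0.1: p ≥ α → fail to reject H₀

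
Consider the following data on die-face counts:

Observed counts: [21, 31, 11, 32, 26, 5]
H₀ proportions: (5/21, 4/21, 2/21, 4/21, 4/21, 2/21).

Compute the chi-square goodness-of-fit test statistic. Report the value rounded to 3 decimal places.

n = 126; E_i = n·p_i = [30.00, 24.00, 12.00, 24.00, 24.00, 12.00]
χ² = (21−30.00)²/30.00 + (31−24.00)²/24.00 + (11−12.00)²/12.00 + (32−24.00)²/24.00 + (26−24.00)²/24.00 + (5−12.00)²/12.00 = 11.7417
df = 5

test statistic = 11.742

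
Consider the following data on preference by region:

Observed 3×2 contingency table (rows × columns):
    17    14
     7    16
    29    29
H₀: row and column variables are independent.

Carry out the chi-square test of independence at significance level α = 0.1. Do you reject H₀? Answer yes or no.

Row totals [31, 23, 58], col totals [53, 59], n=112
χ² = (17−14.67)²/14.67 + (14−16.33)²/16.33 + (7−10.88)²/10.88 + (16−12.12)²/12.12 + (29−27.45)²/27.45 + (29−30.55)²/30.55 = 3.5007
df = 2
p-value (upper-tail) = 0.17371
At α=0.1: p ≥ α → fail to reject H₀

reject H₀: no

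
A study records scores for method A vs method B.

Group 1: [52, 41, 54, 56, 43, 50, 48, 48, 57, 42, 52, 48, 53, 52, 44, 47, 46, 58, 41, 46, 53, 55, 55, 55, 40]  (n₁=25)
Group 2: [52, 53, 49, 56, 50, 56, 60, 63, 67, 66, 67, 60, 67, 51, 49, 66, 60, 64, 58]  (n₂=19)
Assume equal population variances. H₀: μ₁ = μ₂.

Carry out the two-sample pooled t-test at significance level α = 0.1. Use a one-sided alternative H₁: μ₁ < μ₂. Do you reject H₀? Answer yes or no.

reject H₀: yes

x̄₁=49.440, s₁=5.501, n₁=25
x̄₂=58.632, s₂=6.585, n₂=19
s_p² = [24·5.501² + 18·6.585²]/42 = 35.8710
SE = √(s_p²·(1/25+1/19)) = 1.8229
t = (49.440−58.632)/1.8229 = -5.0424
df = 42
p-value (one-sided, H₁ less) = 0.00000
At α=0.1: p < α → reject H₀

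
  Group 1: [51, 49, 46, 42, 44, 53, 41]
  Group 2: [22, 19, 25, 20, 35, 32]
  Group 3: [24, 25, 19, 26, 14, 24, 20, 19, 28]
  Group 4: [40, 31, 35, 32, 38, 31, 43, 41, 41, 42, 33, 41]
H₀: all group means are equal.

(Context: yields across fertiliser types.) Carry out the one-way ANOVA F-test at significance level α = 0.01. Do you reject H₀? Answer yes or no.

Group means [46.57, 25.50, 22.11, 37.33], grand mean 33.118
SSB = Σnᵢ(x̄ᵢ−x̄)² = 2918.760; SSW = ΣΣ(x−x̄ᵢ)² = 732.770
MSB = 2918.760/3 = 972.9199; MSW = 732.770/30 = 24.4257
F = MSB/MSW = 39.8319
df = (3, 30)
p-value (upper-tail) = 0.00000
At α=0.01: p < α → reject H₀

reject H₀: yes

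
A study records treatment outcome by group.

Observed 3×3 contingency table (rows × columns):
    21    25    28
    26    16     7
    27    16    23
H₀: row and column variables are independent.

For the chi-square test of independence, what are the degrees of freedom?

degrees of freedom = 4

df = (r−1)(c−1) = (3−1)·(3−1) = 4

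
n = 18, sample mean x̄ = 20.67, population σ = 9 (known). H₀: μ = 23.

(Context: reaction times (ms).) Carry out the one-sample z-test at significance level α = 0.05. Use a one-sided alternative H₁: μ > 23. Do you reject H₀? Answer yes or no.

reject H₀: no

SE = σ/√n = 9/√18 = 2.1213
z = (x̄−μ₀)/SE = (20.67−23)/2.1213 = -1.0984
p-value (one-sided, H₁ greater) = 0.86398
At α=0.05: p ≥ α → fail to reject H₀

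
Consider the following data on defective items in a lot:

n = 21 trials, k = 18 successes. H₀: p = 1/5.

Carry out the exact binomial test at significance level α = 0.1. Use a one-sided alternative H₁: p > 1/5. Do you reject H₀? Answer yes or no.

reject H₀: yes

Exact binomial: n=21, k=18, p₀=1/5=0.2000
P(X≥18) from Σ C(n,i)·p₀^i·(1−p₀)^(n−i)
p-value (one-sided, H₁ greater) = 0.00000
At α=0.1: p < α → reject H₀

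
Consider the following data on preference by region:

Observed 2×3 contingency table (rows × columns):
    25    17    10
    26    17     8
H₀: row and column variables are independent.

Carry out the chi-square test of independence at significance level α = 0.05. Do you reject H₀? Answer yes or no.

reject H₀: no

Row totals [52, 51], col totals [51, 34, 18], n=103
χ² = (25−25.75)²/25.75 + (17−17.17)²/17.17 + (10−9.09)²/9.09 + (26−25.25)²/25.25 + (17−16.83)²/16.83 + (8−8.91)²/8.91 = 0.2321
df = 2
p-value (upper-tail) = 0.89041
At α=0.05: p ≥ α → fail to reject H₀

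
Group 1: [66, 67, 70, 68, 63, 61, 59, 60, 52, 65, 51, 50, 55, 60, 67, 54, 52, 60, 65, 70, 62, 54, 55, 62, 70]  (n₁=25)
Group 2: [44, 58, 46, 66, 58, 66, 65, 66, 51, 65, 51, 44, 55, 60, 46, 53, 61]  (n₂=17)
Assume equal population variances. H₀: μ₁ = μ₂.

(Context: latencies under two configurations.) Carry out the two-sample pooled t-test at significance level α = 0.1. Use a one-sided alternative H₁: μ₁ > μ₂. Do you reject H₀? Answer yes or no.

x̄₁=60.720, s₁=6.407, n₁=25
x̄₂=56.176, s₂=8.134, n₂=17
s_p² = [24·6.407² + 16·8.134²]/40 = 51.0878
SE = √(s_p²·(1/25+1/17)) = 2.2469
t = (60.720−56.176)/2.2469 = 2.0221
df = 40
p-value (one-sided, H₁ greater) = 0.02494
At α=0.1: p < α → reject H₀

reject H₀: yes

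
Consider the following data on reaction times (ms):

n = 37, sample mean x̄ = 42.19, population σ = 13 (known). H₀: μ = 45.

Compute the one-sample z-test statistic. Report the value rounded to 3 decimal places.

SE = σ/√n = 13/√37 = 2.1372
z = (x̄−μ₀)/SE = (42.19−45)/2.1372 = -1.3148

test statistic = -1.315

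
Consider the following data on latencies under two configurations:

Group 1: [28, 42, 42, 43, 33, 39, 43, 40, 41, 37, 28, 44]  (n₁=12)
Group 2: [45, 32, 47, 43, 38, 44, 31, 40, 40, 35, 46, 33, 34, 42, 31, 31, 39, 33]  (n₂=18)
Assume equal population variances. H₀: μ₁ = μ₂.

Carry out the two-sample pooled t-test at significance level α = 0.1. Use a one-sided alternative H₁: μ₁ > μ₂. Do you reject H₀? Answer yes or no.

x̄₁=38.333, s₁=5.694, n₁=12
x̄₂=38.000, s₂=5.626, n₂=18
s_p² = [11·5.694² + 17·5.626²]/28 = 31.9524
SE = √(s_p²·(1/12+1/18)) = 2.1066
t = (38.333−38.000)/2.1066 = 0.1582
df = 28
p-value (one-sided, H₁ greater) = 0.43770
At α=0.1: p ≥ α → fail to reject H₀

reject H₀: no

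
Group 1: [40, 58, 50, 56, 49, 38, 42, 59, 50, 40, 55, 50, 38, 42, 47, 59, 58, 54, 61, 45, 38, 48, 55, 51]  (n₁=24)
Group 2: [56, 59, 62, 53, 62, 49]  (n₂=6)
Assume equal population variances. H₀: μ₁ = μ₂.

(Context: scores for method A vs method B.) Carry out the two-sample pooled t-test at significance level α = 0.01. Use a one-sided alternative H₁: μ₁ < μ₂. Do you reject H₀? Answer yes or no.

reject H₀: no

x̄₁=49.292, s₁=7.521, n₁=24
x̄₂=56.833, s₂=5.193, n₂=6
s_p² = [23·7.521² + 5·5.193²]/28 = 51.2783
SE = √(s_p²·(1/24+1/6)) = 3.2685
t = (49.292−56.833)/3.2685 = -2.3074
df = 28
p-value (one-sided, H₁ less) = 0.01432
At α=0.01: p ≥ α → fail to reject H₀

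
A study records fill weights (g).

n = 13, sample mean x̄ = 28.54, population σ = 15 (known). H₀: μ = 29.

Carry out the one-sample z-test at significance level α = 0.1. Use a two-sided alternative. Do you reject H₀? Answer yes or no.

SE = σ/√n = 15/√13 = 4.1603
z = (x̄−μ₀)/SE = (28.54−29)/4.1603 = -0.1106
p-value (two-sided) = 0.91196
At α=0.1: p ≥ α → fail to reject H₀

reject H₀: no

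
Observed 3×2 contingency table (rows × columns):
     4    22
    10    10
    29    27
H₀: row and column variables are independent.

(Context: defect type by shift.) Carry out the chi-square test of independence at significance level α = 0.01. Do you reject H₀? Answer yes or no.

Row totals [26, 20, 56], col totals [43, 59], n=102
χ² = (4−10.96)²/10.96 + (22−15.04)²/15.04 + (10−8.43)²/8.43 + (10−11.57)²/11.57 + (29−23.61)²/23.61 + (27−32.39)²/32.39 = 10.2760
df = 2
p-value (upper-tail) = 0.00587
At α=0.01: p < α → reject H₀

reject H₀: yes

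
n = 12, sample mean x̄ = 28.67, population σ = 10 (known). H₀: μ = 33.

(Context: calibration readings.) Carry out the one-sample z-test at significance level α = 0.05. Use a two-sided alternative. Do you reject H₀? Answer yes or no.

SE = σ/√n = 10/√12 = 2.8868
z = (x̄−μ₀)/SE = (28.67−33)/2.8868 = -1.5000
p-value (two-sided) = 0.13363
At α=0.05: p ≥ α → fail to reject H₀

reject H₀: no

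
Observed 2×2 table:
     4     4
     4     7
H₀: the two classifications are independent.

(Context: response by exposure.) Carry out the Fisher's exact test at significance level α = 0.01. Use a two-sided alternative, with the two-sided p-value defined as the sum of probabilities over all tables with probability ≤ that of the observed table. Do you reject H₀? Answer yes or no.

reject H₀: no

Margins: r₁=8, r₂=11, c₁=8, c₂=11, n=19
p_obs = C(8,4)·C(11,4)/C(19,8); sum pmf over tables with pmf ≤ p_obs
p-value (two-sided) = 0.65770
At α=0.01: p ≥ α → fail to reject H₀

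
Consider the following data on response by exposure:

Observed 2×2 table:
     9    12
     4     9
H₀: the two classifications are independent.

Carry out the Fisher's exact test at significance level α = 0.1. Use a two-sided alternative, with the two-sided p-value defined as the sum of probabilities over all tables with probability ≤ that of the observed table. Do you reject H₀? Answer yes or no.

reject H₀: no

Margins: r₁=21, r₂=13, c₁=13, c₂=21, n=34
p_obs = C(21,9)·C(13,4)/C(34,13); sum pmf over tables with pmf ≤ p_obs
p-value (two-sided) = 0.71778
At α=0.1: p ≥ α → fail to reject H₀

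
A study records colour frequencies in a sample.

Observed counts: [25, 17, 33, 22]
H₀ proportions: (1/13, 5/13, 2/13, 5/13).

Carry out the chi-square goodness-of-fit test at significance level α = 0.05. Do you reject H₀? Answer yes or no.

n = 97; E_i = n·p_i = [7.46, 37.31, 14.92, 37.31]
χ² = (25−7.46)²/7.46 + (17−37.31)²/37.31 + (33−14.92)²/14.92 + (22−37.31)²/37.31 = 80.4567
df = 3
p-value (upper-tail) = 0.00000
At α=0.05: p < α → reject H₀

reject H₀: yes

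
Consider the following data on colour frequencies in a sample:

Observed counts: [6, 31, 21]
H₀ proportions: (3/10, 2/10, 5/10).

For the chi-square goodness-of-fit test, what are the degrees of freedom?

df = k − 1 = 3 − 1 = 2

degrees of freedom = 2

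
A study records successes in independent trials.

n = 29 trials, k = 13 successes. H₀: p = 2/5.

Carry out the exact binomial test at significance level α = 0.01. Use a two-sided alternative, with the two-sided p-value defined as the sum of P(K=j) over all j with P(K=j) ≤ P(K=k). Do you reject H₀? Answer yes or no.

reject H₀: no

Exact binomial: n=29, k=13, p₀=2/5=0.4000
P(X=j) = C(n,j)·p₀^j·(1−p₀)^(n−j); p = Σ P(X=j) over j with P(X=j) ≤ P(X=13)
p-value (two-sided) = 0.70525
At α=0.01: p ≥ α → fail to reject H₀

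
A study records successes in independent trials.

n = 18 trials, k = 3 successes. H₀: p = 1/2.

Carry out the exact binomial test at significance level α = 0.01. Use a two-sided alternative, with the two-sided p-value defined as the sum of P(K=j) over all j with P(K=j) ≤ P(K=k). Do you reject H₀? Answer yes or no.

Exact binomial: n=18, k=3, p₀=1/2=0.5000
P(X=j) = C(n,j)·p₀^j·(1−p₀)^(n−j); p = Σ P(X=j) over j with P(X=j) ≤ P(X=3)
p-value (two-sided) = 0.00754
At α=0.01: p < α → reject H₀

reject H₀: yes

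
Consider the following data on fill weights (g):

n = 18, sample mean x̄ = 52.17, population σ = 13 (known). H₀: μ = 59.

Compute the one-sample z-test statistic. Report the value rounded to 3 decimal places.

SE = σ/√n = 13/√18 = 3.0641
z = (x̄−μ₀)/SE = (52.17−59)/3.0641 = -2.2290

test statistic = -2.229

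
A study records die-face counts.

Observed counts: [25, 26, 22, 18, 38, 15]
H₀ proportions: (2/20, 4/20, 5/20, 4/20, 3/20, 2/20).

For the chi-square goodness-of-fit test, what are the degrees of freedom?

df = k − 1 = 6 − 1 = 5

degrees of freedom = 5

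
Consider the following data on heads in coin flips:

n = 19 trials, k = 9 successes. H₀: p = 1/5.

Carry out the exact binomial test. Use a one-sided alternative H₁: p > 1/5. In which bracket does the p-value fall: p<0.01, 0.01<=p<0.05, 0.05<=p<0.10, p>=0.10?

Exact binomial: n=19, k=9, p₀=1/5=0.2000
P(X≥9) from Σ C(n,i)·p₀^i·(1−p₀)^(n−i)
p-value (one-sided, H₁ greater) = 0.00666
→ bracket: p<0.01

p-value bracket: p<0.01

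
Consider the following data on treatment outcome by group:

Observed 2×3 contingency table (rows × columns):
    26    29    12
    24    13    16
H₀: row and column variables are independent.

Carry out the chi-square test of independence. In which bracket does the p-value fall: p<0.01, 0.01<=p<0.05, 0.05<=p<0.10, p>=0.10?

Row totals [67, 53], col totals [50, 42, 28], n=120
χ² = (26−27.92)²/27.92 + (29−23.45)²/23.45 + (12−15.63)²/15.63 + (24−22.08)²/22.08 + (13−18.55)²/18.55 + (16−12.37)²/12.37 = 5.1839
df = 2
p-value (upper-tail) = 0.07487
→ bracket: 0.05<=p<0.10

p-value bracket: 0.05<=p<0.10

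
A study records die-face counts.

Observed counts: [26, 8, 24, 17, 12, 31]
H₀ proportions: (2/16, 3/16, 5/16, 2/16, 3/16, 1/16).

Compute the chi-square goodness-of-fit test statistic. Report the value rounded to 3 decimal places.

test statistic = 102.750

n = 118; E_i = n·p_i = [14.75, 22.12, 36.88, 14.75, 22.12, 7.38]
χ² = (26−14.75)²/14.75 + (8−22.12)²/22.12 + (24−36.88)²/36.88 + (17−14.75)²/14.75 + (12−22.12)²/22.12 + (31−7.38)²/7.38 = 102.7503
df = 5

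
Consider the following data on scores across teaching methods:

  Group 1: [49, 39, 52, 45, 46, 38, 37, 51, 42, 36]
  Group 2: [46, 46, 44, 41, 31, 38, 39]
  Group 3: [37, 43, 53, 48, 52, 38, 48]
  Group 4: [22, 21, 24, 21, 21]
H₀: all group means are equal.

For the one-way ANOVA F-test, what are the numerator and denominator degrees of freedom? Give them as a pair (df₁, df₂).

degrees of freedom = [3, 25]

k = 4 groups, N = 29 total
df = (k−1, N−k) = (4−1, 29−4) = (3, 25)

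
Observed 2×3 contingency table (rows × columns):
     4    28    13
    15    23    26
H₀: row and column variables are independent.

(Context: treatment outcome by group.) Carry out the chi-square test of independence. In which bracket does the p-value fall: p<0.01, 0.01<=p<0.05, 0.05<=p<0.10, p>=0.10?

Row totals [45, 64], col totals [19, 51, 39], n=109
χ² = (4−7.84)²/7.84 + (28−21.06)²/21.06 + (13−16.10)²/16.10 + (15−11.16)²/11.16 + (23−29.94)²/29.94 + (26−22.90)²/22.90 = 8.1270
df = 2
p-value (upper-tail) = 0.01719
→ bracket: 0.01<=p<0.05

p-value bracket: 0.01<=p<0.05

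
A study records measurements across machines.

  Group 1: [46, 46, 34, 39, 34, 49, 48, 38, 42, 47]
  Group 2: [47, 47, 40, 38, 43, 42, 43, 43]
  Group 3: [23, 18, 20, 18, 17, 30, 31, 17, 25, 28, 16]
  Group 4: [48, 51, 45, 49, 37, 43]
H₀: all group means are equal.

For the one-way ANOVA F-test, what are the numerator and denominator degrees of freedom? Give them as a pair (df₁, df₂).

k = 4 groups, N = 35 total
df = (k−1, N−k) = (4−1, 35−4) = (3, 31)

degrees of freedom = [3, 31]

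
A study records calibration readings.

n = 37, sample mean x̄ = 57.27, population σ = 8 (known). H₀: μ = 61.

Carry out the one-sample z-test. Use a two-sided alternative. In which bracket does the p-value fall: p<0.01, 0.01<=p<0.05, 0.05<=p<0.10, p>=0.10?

p-value bracket: p<0.01

SE = σ/√n = 8/√37 = 1.3152
z = (x̄−μ₀)/SE = (57.27−61)/1.3152 = -2.8361
p-value (two-sided) = 0.00457
→ bracket: p<0.01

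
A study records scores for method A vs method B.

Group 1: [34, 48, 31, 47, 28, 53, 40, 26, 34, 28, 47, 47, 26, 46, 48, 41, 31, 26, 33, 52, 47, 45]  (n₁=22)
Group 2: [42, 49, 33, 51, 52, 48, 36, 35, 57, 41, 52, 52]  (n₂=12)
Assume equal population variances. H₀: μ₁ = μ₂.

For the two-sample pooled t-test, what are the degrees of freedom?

degrees of freedom = 32

df = n₁ + n₂ − 2 = 22 + 12 − 2 = 32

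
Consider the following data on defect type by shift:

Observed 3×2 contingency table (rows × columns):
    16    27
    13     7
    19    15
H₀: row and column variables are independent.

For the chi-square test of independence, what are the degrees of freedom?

degrees of freedom = 2

df = (r−1)(c−1) = (3−1)·(2−1) = 2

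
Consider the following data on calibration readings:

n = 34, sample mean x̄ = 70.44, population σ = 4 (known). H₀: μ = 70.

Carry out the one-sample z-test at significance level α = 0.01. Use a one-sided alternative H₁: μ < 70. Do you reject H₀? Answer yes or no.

reject H₀: no

SE = σ/√n = 4/√34 = 0.6860
z = (x̄−μ₀)/SE = (70.44−70)/0.6860 = 0.6414
p-value (one-sided, H₁ less) = 0.73937
At α=0.01: p ≥ α → fail to reject H₀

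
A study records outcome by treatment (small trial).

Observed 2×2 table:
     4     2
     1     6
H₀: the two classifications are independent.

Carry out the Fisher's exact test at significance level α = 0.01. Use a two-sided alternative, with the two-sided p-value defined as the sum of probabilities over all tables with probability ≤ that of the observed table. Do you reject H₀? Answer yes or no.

Margins: r₁=6, r₂=7, c₁=5, c₂=8, n=13
p_obs = C(6,4)·C(7,1)/C(13,5); sum pmf over tables with pmf ≤ p_obs
p-value (two-sided) = 0.10256
At α=0.01: p ≥ α → fail to reject H₀

reject H₀: no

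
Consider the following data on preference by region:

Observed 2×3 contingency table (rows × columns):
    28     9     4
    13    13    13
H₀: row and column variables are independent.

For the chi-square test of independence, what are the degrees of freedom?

degrees of freedom = 2

df = (r−1)(c−1) = (2−1)·(3−1) = 2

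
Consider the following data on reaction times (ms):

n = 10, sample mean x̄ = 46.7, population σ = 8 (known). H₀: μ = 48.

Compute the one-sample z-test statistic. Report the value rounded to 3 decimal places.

test statistic = -0.514

SE = σ/√n = 8/√10 = 2.5298
z = (x̄−μ₀)/SE = (46.7−48)/2.5298 = -0.5139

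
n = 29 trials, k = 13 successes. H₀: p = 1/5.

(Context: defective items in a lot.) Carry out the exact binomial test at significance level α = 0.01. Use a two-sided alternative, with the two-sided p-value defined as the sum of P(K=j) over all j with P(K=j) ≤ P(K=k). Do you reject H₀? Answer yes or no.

reject H₀: yes

Exact binomial: n=29, k=13, p₀=1/5=0.2000
P(X=j) = C(n,j)·p₀^j·(1−p₀)^(n−j); p = Σ P(X=j) over j with P(X=j) ≤ P(X=13)
p-value (two-sided) = 0.00370
At α=0.01: p < α → reject H₀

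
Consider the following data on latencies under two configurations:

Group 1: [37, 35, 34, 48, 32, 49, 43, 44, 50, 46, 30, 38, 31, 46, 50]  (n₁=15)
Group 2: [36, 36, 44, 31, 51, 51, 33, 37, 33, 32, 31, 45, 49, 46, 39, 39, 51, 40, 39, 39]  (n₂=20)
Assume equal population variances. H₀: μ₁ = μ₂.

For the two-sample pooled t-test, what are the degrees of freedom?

df = n₁ + n₂ − 2 = 15 + 20 − 2 = 33

degrees of freedom = 33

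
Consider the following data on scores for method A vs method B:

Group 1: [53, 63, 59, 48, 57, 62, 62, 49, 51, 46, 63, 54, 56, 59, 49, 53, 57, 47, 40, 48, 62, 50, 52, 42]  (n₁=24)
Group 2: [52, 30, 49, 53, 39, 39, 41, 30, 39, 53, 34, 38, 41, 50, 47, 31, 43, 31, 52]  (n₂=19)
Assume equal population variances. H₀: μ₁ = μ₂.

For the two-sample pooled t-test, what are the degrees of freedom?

degrees of freedom = 41

df = n₁ + n₂ − 2 = 24 + 19 − 2 = 41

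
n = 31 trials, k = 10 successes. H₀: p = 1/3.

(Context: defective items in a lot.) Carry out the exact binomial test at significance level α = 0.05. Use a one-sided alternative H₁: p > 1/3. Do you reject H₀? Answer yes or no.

reject H₀: no

Exact binomial: n=31, k=10, p₀=1/3=0.3333
P(X≥10) from Σ C(n,i)·p₀^i·(1−p₀)^(n−i)
p-value (one-sided, H₁ greater) = 0.61683
At α=0.05: p ≥ α → fail to reject H₀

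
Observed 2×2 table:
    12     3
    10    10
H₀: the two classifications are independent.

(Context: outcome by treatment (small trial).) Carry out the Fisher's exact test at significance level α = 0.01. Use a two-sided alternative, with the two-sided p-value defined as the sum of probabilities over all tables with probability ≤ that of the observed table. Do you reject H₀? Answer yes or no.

Margins: r₁=15, r₂=20, c₁=22, c₂=13, n=35
p_obs = C(15,12)·C(20,10)/C(35,22); sum pmf over tables with pmf ≤ p_obs
p-value (two-sided) = 0.08914
At α=0.01: p ≥ α → fail to reject H₀

reject H₀: no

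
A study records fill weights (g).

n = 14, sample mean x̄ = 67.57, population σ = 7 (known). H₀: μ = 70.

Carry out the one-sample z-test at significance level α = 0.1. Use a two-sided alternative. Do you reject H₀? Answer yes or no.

reject H₀: no

SE = σ/√n = 7/√14 = 1.8708
z = (x̄−μ₀)/SE = (67.57−70)/1.8708 = -1.2989
p-value (two-sided) = 0.19398
At α=0.1: p ≥ α → fail to reject H₀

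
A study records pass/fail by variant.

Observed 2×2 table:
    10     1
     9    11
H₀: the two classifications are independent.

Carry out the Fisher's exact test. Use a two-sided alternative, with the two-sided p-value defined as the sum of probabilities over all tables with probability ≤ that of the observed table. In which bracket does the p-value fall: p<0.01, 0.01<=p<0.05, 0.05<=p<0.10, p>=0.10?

Margins: r₁=11, r₂=20, c₁=19, c₂=12, n=31
p_obs = C(11,10)·C(20,9)/C(31,19); sum pmf over tables with pmf ≤ p_obs
p-value (two-sided) = 0.02011
→ bracket: 0.01<=p<0.05

p-value bracket: 0.01<=p<0.05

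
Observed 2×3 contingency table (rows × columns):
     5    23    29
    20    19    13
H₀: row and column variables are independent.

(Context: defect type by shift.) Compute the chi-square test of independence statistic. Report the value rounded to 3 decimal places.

Row totals [57, 52], col totals [25, 42, 42], n=109
χ² = (5−13.07)²/13.07 + (23−21.96)²/21.96 + (29−21.96)²/21.96 + (20−11.93)²/11.93 + (19−20.04)²/20.04 + (13−20.04)²/20.04 = 15.2790
df = 2

test statistic = 15.279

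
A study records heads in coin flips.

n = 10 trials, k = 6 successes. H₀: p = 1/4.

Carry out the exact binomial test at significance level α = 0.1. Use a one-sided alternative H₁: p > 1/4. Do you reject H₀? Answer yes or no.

reject H₀: yes

Exact binomial: n=10, k=6, p₀=1/4=0.2500
P(X≥6) from Σ C(n,i)·p₀^i·(1−p₀)^(n−i)
p-value (one-sided, H₁ greater) = 0.01973
At α=0.1: p < α → reject H₀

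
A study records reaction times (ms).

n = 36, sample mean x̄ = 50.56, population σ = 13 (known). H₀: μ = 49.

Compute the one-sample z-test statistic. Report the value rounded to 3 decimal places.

test statistic = 0.720

SE = σ/√n = 13/√36 = 2.1667
z = (x̄−μ₀)/SE = (50.56−49)/2.1667 = 0.7200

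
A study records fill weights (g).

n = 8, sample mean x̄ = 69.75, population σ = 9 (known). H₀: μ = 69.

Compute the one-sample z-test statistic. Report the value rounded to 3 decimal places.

SE = σ/√n = 9/√8 = 3.1820
z = (x̄−μ₀)/SE = (69.75−69)/3.1820 = 0.2357

test statistic = 0.236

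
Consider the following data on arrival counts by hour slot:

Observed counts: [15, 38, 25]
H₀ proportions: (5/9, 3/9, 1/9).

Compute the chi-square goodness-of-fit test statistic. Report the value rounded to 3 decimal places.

test statistic = 54.846

n = 78; E_i = n·p_i = [43.33, 26.00, 8.67]
χ² = (15−43.33)²/43.33 + (38−26.00)²/26.00 + (25−8.67)²/8.67 = 54.8462
df = 2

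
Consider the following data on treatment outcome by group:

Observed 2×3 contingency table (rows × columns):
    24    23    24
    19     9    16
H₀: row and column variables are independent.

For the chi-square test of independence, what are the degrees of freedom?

degrees of freedom = 2

df = (r−1)(c−1) = (2−1)·(3−1) = 2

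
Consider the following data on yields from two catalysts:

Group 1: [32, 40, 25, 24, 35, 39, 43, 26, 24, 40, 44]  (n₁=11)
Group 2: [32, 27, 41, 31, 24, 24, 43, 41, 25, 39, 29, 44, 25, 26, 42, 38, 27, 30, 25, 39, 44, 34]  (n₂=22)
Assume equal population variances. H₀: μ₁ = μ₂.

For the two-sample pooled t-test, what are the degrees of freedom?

degrees of freedom = 31

df = n₁ + n₂ − 2 = 11 + 22 − 2 = 31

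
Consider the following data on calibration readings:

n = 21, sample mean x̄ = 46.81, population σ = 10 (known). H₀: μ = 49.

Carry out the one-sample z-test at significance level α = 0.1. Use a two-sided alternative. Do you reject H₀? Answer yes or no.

SE = σ/√n = 10/√21 = 2.1822
z = (x̄−μ₀)/SE = (46.81−49)/2.1822 = -1.0036
p-value (two-sided) = 0.31558
At α=0.1: p ≥ α → fail to reject H₀

reject H₀: no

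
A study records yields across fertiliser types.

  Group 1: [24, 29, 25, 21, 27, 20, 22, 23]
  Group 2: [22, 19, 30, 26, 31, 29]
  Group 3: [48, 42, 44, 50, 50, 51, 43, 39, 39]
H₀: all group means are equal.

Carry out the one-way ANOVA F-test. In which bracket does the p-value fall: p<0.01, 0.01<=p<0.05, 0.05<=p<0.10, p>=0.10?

Group means [23.88, 26.17, 45.11], grand mean 32.783
SSB = Σnᵢ(x̄ᵢ−x̄)² = 2265.316; SSW = ΣΣ(x−x̄ᵢ)² = 360.597
MSB = 2265.316/2 = 1132.6579; MSW = 360.597/20 = 18.0299
F = MSB/MSW = 62.8212
df = (2, 20)
p-value (upper-tail) = 0.00000
→ bracket: p<0.01

p-value bracket: p<0.01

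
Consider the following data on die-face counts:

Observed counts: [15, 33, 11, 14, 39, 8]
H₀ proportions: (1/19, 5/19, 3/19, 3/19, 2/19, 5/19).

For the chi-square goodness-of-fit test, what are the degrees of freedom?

degrees of freedom = 5

df = k − 1 = 6 − 1 = 5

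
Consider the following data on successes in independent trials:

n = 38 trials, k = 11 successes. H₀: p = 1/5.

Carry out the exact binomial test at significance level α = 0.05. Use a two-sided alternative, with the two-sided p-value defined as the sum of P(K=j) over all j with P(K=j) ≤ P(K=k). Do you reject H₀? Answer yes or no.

Exact binomial: n=38, k=11, p₀=1/5=0.2000
P(X=j) = C(n,j)·p₀^j·(1−p₀)^(n−j); p = Σ P(X=j) over j with P(X=j) ≤ P(X=11)
p-value (two-sided) = 0.16058
At α=0.05: p ≥ α → fail to reject H₀

reject H₀: no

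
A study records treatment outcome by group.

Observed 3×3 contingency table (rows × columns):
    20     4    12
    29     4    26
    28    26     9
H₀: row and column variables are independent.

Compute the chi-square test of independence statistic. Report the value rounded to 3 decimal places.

Row totals [36, 59, 63], col totals [77, 34, 47], n=158
χ² = (20−17.54)²/17.54 + (4−7.75)²/7.75 + (12−10.71)²/10.71 + (29−28.75)²/28.75 + (4−12.70)²/12.70 + (26−17.55)²/17.55 + (28−30.70)²/30.70 + (26−13.56)²/13.56 + (9−18.74)²/18.74 = 29.0591
df = 4

test statistic = 29.059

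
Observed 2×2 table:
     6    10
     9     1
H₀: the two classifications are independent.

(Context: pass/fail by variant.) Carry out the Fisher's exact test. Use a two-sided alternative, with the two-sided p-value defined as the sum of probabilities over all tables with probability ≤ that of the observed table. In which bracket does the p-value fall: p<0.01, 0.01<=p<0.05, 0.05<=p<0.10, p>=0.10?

p-value bracket: 0.01<=p<0.05

Margins: r₁=16, r₂=10, c₁=15, c₂=11, n=26
p_obs = C(16,6)·C(10,9)/C(26,15); sum pmf over tables with pmf ≤ p_obs
p-value (two-sided) = 0.01435
→ bracket: 0.01<=p<0.05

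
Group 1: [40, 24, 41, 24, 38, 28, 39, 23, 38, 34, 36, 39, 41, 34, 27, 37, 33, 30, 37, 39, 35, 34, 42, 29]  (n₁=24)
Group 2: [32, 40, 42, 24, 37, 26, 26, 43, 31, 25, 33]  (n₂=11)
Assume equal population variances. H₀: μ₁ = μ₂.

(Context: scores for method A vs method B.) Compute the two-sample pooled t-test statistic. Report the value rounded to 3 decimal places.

test statistic = 0.715

x̄₁=34.250, s₁=5.803, n₁=24
x̄₂=32.636, s₂=7.018, n₂=11
s_p² = [23·5.803² + 10·7.018²]/33 = 38.3953
SE = √(s_p²·(1/24+1/11)) = 2.2562
t = (34.250−32.636)/2.2562 = 0.7152
df = 33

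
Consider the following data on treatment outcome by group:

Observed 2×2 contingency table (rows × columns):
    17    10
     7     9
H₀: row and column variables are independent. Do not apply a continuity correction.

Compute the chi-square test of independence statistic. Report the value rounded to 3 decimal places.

Row totals [27, 16], col totals [24, 19], n=43
χ² = (17−15.07)²/15.07 + (10−11.93)²/11.93 + (7−8.93)²/8.93 + (9−7.07)²/7.07 = 1.5038
df = 1

test statistic = 1.504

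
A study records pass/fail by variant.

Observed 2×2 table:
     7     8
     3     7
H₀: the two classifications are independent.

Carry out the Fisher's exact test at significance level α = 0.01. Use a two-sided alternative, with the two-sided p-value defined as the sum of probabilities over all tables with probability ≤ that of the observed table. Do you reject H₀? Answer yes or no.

Margins: r₁=15, r₂=10, c₁=10, c₂=15, n=25
p_obs = C(15,7)·C(10,3)/C(25,10); sum pmf over tables with pmf ≤ p_obs
p-value (two-sided) = 0.67846
At α=0.01: p ≥ α → fail to reject H₀

reject H₀: no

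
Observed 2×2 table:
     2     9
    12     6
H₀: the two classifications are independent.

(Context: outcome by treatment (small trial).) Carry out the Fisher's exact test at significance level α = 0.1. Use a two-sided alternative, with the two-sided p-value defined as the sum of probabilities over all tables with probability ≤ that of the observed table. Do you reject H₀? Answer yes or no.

reject H₀: yes

Margins: r₁=11, r₂=18, c₁=14, c₂=15, n=29
p_obs = C(11,2)·C(18,12)/C(29,14); sum pmf over tables with pmf ≤ p_obs
p-value (two-sided) = 0.02094
At α=0.1: p < α → reject H₀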